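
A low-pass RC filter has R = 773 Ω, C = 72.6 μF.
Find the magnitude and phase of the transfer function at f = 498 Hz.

Step 1 — Angular frequency: ω = 2π·498 = 3129 rad/s.
Step 2 — Transfer function: H(jω) = 1/(1 + jωRC).
Step 3 — Denominator: 1 + jωRC = 1 + j·3129·773·7.26e-05 = 1 + j175.6.
Step 4 — H = 3.243e-05 - j0.005695.
Step 5 — Magnitude: |H| = 0.005695 (-44.9 dB); phase: φ = -89.7°.

|H| = 0.005695 (-44.9 dB), φ = -89.7°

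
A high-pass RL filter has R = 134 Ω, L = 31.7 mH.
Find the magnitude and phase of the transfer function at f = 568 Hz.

Step 1 — Angular frequency: ω = 2π·568 = 3569 rad/s.
Step 2 — Transfer function: H(jω) = jωL/(R + jωL).
Step 3 — Numerator jωL = j·113.1; denominator R + jωL = 134 + j113.1.
Step 4 — H = 0.4162 + j0.4929.
Step 5 — Magnitude: |H| = 0.6451 (-3.8 dB); phase: φ = 49.8°.

|H| = 0.6451 (-3.8 dB), φ = 49.8°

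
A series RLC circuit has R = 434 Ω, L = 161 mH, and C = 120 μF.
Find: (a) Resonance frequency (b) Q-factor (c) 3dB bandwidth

Step 1 — Resonance condition Im(Z)=0 gives ω₀ = 1/√(LC).
Step 2 — ω₀ = 1/√(0.161·0.00012) = 227.5 rad/s.
Step 3 — f₀ = ω₀/(2π) = 36.21 Hz.
Step 4 — Series Q: Q = ω₀L/R = 227.5·0.161/434 = 0.0844.
Step 5 — 3dB bandwidth: Δω = ω₀/Q = 2696 rad/s; BW = Δω/(2π) = 429 Hz.

(a) f₀ = 36.21 Hz  (b) Q = 0.0844  (c) BW = 429 Hz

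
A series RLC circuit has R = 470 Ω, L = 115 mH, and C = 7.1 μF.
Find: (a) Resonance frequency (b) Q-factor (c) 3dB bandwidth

Step 1 — Resonance condition Im(Z)=0 gives ω₀ = 1/√(LC).
Step 2 — ω₀ = 1/√(0.115·7.1e-06) = 1107 rad/s.
Step 3 — f₀ = ω₀/(2π) = 176.1 Hz.
Step 4 — Series Q: Q = ω₀L/R = 1107·0.115/470 = 0.2708.
Step 5 — 3dB bandwidth: Δω = ω₀/Q = 4087 rad/s; BW = Δω/(2π) = 650.5 Hz.

(a) f₀ = 176.1 Hz  (b) Q = 0.2708  (c) BW = 650.5 Hz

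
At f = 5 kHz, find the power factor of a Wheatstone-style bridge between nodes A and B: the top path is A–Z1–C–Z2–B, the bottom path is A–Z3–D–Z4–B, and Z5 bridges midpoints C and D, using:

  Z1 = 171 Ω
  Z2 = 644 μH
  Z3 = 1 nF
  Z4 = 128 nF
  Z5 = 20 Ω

Step 1 — Angular frequency: ω = 2π·f = 2π·5000 = 3.142e+04 rad/s.
Step 2 — Component impedances:
  Z1: Z = R = 171 Ω
  Z2: Z = jωL = j·3.142e+04·0.000644 = 0 + j20.23 Ω
  Z3: Z = 1/(jωC) = -j/(ω·C) = 0 - j3.183e+04 Ω
  Z4: Z = 1/(jωC) = -j/(ω·C) = 0 - j248.7 Ω
  Z5: Z = R = 20 Ω
Step 3 — Bridge requires nodal analysis (the Z5 bridge couples midpoints C and D, so the two paths cannot be reduced to a simple series/parallel combination). Setting node B to ground and injecting 1 A at node A, the 3-node admittance system at A, C, D solves to V_A = Z_AB = 171.2 + j21.11 Ω = 172.4∠7.0° Ω.
Step 4 — Power factor: PF = cos(φ) = Re(Z)/|Z| = 171.15/172.45 = 0.9925.
Step 5 — Type: Im(Z) = 21.11 ⇒ lagging (phase φ = 7.0°).

PF = 0.9925 (lagging, φ = 7.0°)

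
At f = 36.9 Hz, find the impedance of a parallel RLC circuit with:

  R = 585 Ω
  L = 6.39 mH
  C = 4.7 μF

Step 1 — Angular frequency: ω = 2π·f = 2π·36.9 = 231.8 rad/s.
Step 2 — Component impedances:
  R: Z = R = 585 Ω
  L: Z = jωL = j·231.8·0.00639 = 0 + j1.482 Ω
  C: Z = 1/(jωC) = -j/(ω·C) = 0 - j917.7 Ω
Step 3 — Parallel combination: 1/Z_total = 1/R + 1/L + 1/C; Z_total = 0.003764 + j1.484 Ω = 1.484∠89.9° Ω.

Z = 0.003764 + j1.484 Ω = 1.484∠89.9° Ω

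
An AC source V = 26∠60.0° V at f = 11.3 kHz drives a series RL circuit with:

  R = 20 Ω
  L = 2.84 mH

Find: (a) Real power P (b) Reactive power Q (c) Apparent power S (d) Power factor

Step 1 — Angular frequency: ω = 2π·f = 2π·1.13e+04 = 7.1e+04 rad/s.
Step 2 — Component impedances:
  R: Z = R = 20 Ω
  L: Z = jωL = j·7.1e+04·0.00284 = 0 + j201.6 Ω
Step 3 — Series combination: Z_total = R + L = 20 + j201.6 Ω = 202.6∠84.3° Ω.
Step 4 — Source phasor: V = 26∠60.0° V = 13 + j22.52 V.
Step 5 — Current: I = V / Z = 0.1169 - j0.05288 A = 0.1283∠-24.3° A.
Step 6 — Complex power: S = V·I* = 0.3293 + j3.32 VA.
Step 7 — Real power: P = Re(S) = 0.3293 W.
Step 8 — Reactive power: Q = Im(S) = 3.32 VAR.
Step 9 — Apparent power: |S| = 3.336 VA.
Step 10 — Power factor: PF = P/|S| = 0.0987 (lagging).

(a) P = 0.3293 W  (b) Q = 3.32 VAR  (c) S = 3.336 VA  (d) PF = 0.0987 (lagging)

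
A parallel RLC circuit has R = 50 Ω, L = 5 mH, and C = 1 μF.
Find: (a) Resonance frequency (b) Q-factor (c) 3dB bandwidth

Step 1 — Resonance: ω₀ = 1/√(LC) = 1/√(0.005·1e-06) = 1.414e+04 rad/s.
Step 2 — f₀ = ω₀/(2π) = 2251 Hz.
Step 3 — Parallel Q: Q = R/(ω₀L) = 50/(1.414e+04·0.005) = 0.7071.
Step 4 — Bandwidth: Δω = ω₀/Q = 2e+04 rad/s; BW = Δω/(2π) = 3183 Hz.

(a) f₀ = 2251 Hz  (b) Q = 0.7071  (c) BW = 3183 Hz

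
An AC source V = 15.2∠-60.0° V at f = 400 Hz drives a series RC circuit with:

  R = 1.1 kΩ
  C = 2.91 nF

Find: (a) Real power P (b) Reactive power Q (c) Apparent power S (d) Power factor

Step 1 — Angular frequency: ω = 2π·f = 2π·400 = 2513 rad/s.
Step 2 — Component impedances:
  R: Z = R = 1100 Ω
  C: Z = 1/(jωC) = -j/(ω·C) = 0 - j1.367e+05 Ω
Step 3 — Series combination: Z_total = R + C = 1100 - j1.367e+05 Ω = 1.367e+05∠-89.5° Ω.
Step 4 — Source phasor: V = 15.2∠-60.0° V = 7.6 - j13.16 V.
Step 5 — Current: I = V / Z = 9.671e-05 + j5.481e-05 A = 0.0001112∠29.5° A.
Step 6 — Complex power: S = V·I* = 1.359e-05 - j0.00169 VA.
Step 7 — Real power: P = Re(S) = 1.359e-05 W.
Step 8 — Reactive power: Q = Im(S) = -0.00169 VAR.
Step 9 — Apparent power: |S| = 0.00169 VA.
Step 10 — Power factor: PF = P/|S| = 0.008045 (leading).

(a) P = 1.359e-05 W  (b) Q = -0.00169 VAR  (c) S = 0.00169 VA  (d) PF = 0.008045 (leading)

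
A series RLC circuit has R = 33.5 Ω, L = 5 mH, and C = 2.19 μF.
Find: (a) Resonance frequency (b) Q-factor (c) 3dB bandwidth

Step 1 — Resonance: ω₀ = 1/√(LC) = 1/√(0.005·2.19e-06) = 9556 rad/s.
Step 2 — f₀ = ω₀/(2π) = 1521 Hz.
Step 3 — Series Q: Q = ω₀L/R = 9556·0.005/33.5 = 1.426.
Step 4 — Bandwidth: Δω = ω₀/Q = 6700 rad/s; BW = Δω/(2π) = 1066 Hz.

(a) f₀ = 1521 Hz  (b) Q = 1.426  (c) BW = 1066 Hz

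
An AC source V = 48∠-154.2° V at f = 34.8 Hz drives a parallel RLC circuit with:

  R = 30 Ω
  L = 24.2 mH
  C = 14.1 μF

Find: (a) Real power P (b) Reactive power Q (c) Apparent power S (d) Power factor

Step 1 — Angular frequency: ω = 2π·f = 2π·34.8 = 218.7 rad/s.
Step 2 — Component impedances:
  R: Z = R = 30 Ω
  L: Z = jωL = j·218.7·0.0242 = 0 + j5.291 Ω
  C: Z = 1/(jωC) = -j/(ω·C) = 0 - j324.4 Ω
Step 3 — Parallel combination: 1/Z_total = 1/R + 1/L + 1/C; Z_total = 0.9345 + j5.212 Ω = 5.295∠79.8° Ω.
Step 4 — Source phasor: V = 48∠-154.2° V = -43.22 - j20.89 V.
Step 5 — Current: I = V / Z = -5.324 + j7.337 A = 9.066∠126.0° A.
Step 6 — Complex power: S = V·I* = 76.8 + j428.3 VA.
Step 7 — Real power: P = Re(S) = 76.8 W.
Step 8 — Reactive power: Q = Im(S) = 428.3 VAR.
Step 9 — Apparent power: |S| = 435.1 VA.
Step 10 — Power factor: PF = P/|S| = 0.1765 (lagging).

(a) P = 76.8 W  (b) Q = 428.3 VAR  (c) S = 435.1 VA  (d) PF = 0.1765 (lagging)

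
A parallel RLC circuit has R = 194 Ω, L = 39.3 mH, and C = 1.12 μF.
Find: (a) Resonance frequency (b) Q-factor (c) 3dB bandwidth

Step 1 — Resonance: ω₀ = 1/√(LC) = 1/√(0.0393·1.12e-06) = 4766 rad/s.
Step 2 — f₀ = ω₀/(2π) = 758.6 Hz.
Step 3 — Parallel Q: Q = R/(ω₀L) = 194/(4766·0.0393) = 1.036.
Step 4 — Bandwidth: Δω = ω₀/Q = 4602 rad/s; BW = Δω/(2π) = 732.5 Hz.

(a) f₀ = 758.6 Hz  (b) Q = 1.036  (c) BW = 732.5 Hz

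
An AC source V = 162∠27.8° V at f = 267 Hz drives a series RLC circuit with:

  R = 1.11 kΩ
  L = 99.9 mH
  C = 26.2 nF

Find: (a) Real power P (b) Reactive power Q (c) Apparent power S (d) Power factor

Step 1 — Angular frequency: ω = 2π·f = 2π·267 = 1678 rad/s.
Step 2 — Component impedances:
  R: Z = R = 1110 Ω
  L: Z = jωL = j·1678·0.0999 = 0 + j167.6 Ω
  C: Z = 1/(jωC) = -j/(ω·C) = 0 - j2.275e+04 Ω
Step 3 — Series combination: Z_total = R + L + C = 1110 - j2.258e+04 Ω = 2.261e+04∠-87.2° Ω.
Step 4 — Source phasor: V = 162∠27.8° V = 143.3 + j75.55 V.
Step 5 — Current: I = V / Z = -0.003026 + j0.006494 A = 0.007165∠115.0° A.
Step 6 — Complex power: S = V·I* = 0.05698 - j1.159 VA.
Step 7 — Real power: P = Re(S) = 0.05698 W.
Step 8 — Reactive power: Q = Im(S) = -1.159 VAR.
Step 9 — Apparent power: |S| = 1.161 VA.
Step 10 — Power factor: PF = P/|S| = 0.04909 (leading).

(a) P = 0.05698 W  (b) Q = -1.159 VAR  (c) S = 1.161 VA  (d) PF = 0.04909 (leading)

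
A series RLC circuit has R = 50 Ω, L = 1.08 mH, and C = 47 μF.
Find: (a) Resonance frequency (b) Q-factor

Step 1 — Resonance condition Im(Z)=0 gives ω₀ = 1/√(LC).
Step 2 — ω₀ = 1/√(0.00108·4.7e-05) = 4439 rad/s.
Step 3 — f₀ = ω₀/(2π) = 706.4 Hz.
Step 4 — Series Q: Q = ω₀L/R = 4439·0.00108/50 = 0.09587.

(a) f₀ = 706.4 Hz  (b) Q = 0.09587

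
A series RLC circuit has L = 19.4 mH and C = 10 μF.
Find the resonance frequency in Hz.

Step 1 — Resonance condition Im(Z)=0 gives ω₀ = 1/√(LC).
Step 2 — ω₀ = 1/√(0.0194·1e-05) = 2270 rad/s.
Step 3 — f₀ = ω₀/(2π) = 361.3 Hz.

f₀ = 361.3 Hz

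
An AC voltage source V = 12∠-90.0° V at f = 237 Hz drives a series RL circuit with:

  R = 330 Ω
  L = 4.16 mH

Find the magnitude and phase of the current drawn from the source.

Step 1 — Angular frequency: ω = 2π·f = 2π·237 = 1489 rad/s.
Step 2 — Component impedances:
  R: Z = R = 330 Ω
  L: Z = jωL = j·1489·0.00416 = 0 + j6.195 Ω
Step 3 — Series combination: Z_total = R + L = 330 + j6.195 Ω = 330.1∠1.1° Ω.
Step 4 — Source phasor: V = 12∠-90.0° V = 0 - j12 V.
Step 5 — Ohm's law: I = V / Z_total = (0 - j12) / (330 + j6.195) = -0.0006824 - j0.03635 A.
Step 6 — Convert to polar: |I| = 0.03636 A, ∠I = -91.1°.

I = 0.03636∠-91.1° A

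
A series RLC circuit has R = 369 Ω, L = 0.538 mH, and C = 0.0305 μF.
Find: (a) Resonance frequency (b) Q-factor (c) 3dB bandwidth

Step 1 — Resonance: ω₀ = 1/√(LC) = 1/√(0.000538·3.05e-08) = 2.469e+05 rad/s.
Step 2 — f₀ = ω₀/(2π) = 3.929e+04 Hz.
Step 3 — Series Q: Q = ω₀L/R = 2.469e+05·0.000538/369 = 0.3599.
Step 4 — Bandwidth: Δω = ω₀/Q = 6.859e+05 rad/s; BW = Δω/(2π) = 1.092e+05 Hz.

(a) f₀ = 3.929e+04 Hz  (b) Q = 0.3599  (c) BW = 1.092e+05 Hz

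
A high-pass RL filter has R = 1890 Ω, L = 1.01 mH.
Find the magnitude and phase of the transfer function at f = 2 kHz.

Step 1 — Angular frequency: ω = 2π·2000 = 1.257e+04 rad/s.
Step 2 — Transfer function: H(jω) = jωL/(R + jωL).
Step 3 — Numerator jωL = j·12.69; denominator R + jωL = 1890 + j12.69.
Step 4 — H = 4.509e-05 + j0.006715.
Step 5 — Magnitude: |H| = 0.006715 (-43.5 dB); phase: φ = 89.6°.

|H| = 0.006715 (-43.5 dB), φ = 89.6°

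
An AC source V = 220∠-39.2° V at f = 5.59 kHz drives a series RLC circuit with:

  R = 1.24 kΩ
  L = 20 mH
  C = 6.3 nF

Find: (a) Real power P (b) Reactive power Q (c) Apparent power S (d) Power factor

Step 1 — Angular frequency: ω = 2π·f = 2π·5590 = 3.512e+04 rad/s.
Step 2 — Component impedances:
  R: Z = R = 1240 Ω
  L: Z = jωL = j·3.512e+04·0.02 = 0 + j702.5 Ω
  C: Z = 1/(jωC) = -j/(ω·C) = 0 - j4519 Ω
Step 3 — Series combination: Z_total = R + L + C = 1240 - j3817 Ω = 4013∠-72.0° Ω.
Step 4 — Source phasor: V = 220∠-39.2° V = 170.5 - j139 V.
Step 5 — Current: I = V / Z = 0.04608 + j0.0297 A = 0.05482∠32.8° A.
Step 6 — Complex power: S = V·I* = 3.726 - j11.47 VA.
Step 7 — Real power: P = Re(S) = 3.726 W.
Step 8 — Reactive power: Q = Im(S) = -11.47 VAR.
Step 9 — Apparent power: |S| = 12.06 VA.
Step 10 — Power factor: PF = P/|S| = 0.309 (leading).

(a) P = 3.726 W  (b) Q = -11.47 VAR  (c) S = 12.06 VA  (d) PF = 0.309 (leading)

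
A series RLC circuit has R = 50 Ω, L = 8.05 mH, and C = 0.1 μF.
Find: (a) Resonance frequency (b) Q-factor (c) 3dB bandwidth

Step 1 — Resonance condition Im(Z)=0 gives ω₀ = 1/√(LC).
Step 2 — ω₀ = 1/√(0.00805·1e-07) = 3.525e+04 rad/s.
Step 3 — f₀ = ω₀/(2π) = 5609 Hz.
Step 4 — Series Q: Q = ω₀L/R = 3.525e+04·0.00805/50 = 5.675.
Step 5 — 3dB bandwidth: Δω = ω₀/Q = 6211 rad/s; BW = Δω/(2π) = 988.5 Hz.

(a) f₀ = 5609 Hz  (b) Q = 5.675  (c) BW = 988.5 Hz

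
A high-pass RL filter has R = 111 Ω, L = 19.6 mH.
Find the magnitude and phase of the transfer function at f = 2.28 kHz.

Step 1 — Angular frequency: ω = 2π·2280 = 1.433e+04 rad/s.
Step 2 — Transfer function: H(jω) = jωL/(R + jωL).
Step 3 — Numerator jωL = j·280.8; denominator R + jωL = 111 + j280.8.
Step 4 — H = 0.8648 + j0.3419.
Step 5 — Magnitude: |H| = 0.93 (-0.6 dB); phase: φ = 21.6°.

|H| = 0.93 (-0.6 dB), φ = 21.6°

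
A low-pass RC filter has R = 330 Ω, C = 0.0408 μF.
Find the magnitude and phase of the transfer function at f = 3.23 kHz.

Step 1 — Angular frequency: ω = 2π·3230 = 2.029e+04 rad/s.
Step 2 — Transfer function: H(jω) = 1/(1 + jωRC).
Step 3 — Denominator: 1 + jωRC = 1 + j·2.029e+04·330·4.08e-08 = 1 + j0.2732.
Step 4 — H = 0.9305 - j0.2543.
Step 5 — Magnitude: |H| = 0.9646 (-0.3 dB); phase: φ = -15.3°.

|H| = 0.9646 (-0.3 dB), φ = -15.3°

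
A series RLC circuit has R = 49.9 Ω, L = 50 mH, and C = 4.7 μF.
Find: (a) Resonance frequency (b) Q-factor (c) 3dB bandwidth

Step 1 — Resonance condition Im(Z)=0 gives ω₀ = 1/√(LC).
Step 2 — ω₀ = 1/√(0.05·4.7e-06) = 2063 rad/s.
Step 3 — f₀ = ω₀/(2π) = 328.3 Hz.
Step 4 — Series Q: Q = ω₀L/R = 2063·0.05/49.9 = 2.067.
Step 5 — 3dB bandwidth: Δω = ω₀/Q = 998 rad/s; BW = Δω/(2π) = 158.8 Hz.

(a) f₀ = 328.3 Hz  (b) Q = 2.067  (c) BW = 158.8 Hz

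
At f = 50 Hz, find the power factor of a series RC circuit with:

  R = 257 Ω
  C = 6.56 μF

Step 1 — Angular frequency: ω = 2π·f = 2π·50 = 314.2 rad/s.
Step 2 — Component impedances:
  R: Z = R = 257 Ω
  C: Z = 1/(jωC) = -j/(ω·C) = 0 - j485.2 Ω
Step 3 — Series combination: Z_total = R + C = 257 - j485.2 Ω = 549.1∠-62.1° Ω.
Step 4 — Power factor: PF = cos(φ) = Re(Z)/|Z| = 257/549.086 = 0.4681.
Step 5 — Type: Im(Z) = -485.2 ⇒ leading (phase φ = -62.1°).

PF = 0.4681 (leading, φ = -62.1°)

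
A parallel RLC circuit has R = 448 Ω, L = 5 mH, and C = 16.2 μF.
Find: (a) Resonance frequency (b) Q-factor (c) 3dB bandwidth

Step 1 — Resonance: ω₀ = 1/√(LC) = 1/√(0.005·1.62e-05) = 3514 rad/s.
Step 2 — f₀ = ω₀/(2π) = 559.2 Hz.
Step 3 — Parallel Q: Q = R/(ω₀L) = 448/(3514·0.005) = 25.5.
Step 4 — Bandwidth: Δω = ω₀/Q = 137.8 rad/s; BW = Δω/(2π) = 21.93 Hz.

(a) f₀ = 559.2 Hz  (b) Q = 25.5  (c) BW = 21.93 Hz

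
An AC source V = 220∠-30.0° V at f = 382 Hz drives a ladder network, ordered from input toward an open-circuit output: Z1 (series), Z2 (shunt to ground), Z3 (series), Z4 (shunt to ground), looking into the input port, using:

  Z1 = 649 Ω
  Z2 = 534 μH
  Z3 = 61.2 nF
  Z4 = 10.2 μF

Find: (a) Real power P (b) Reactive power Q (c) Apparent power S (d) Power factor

Step 1 — Angular frequency: ω = 2π·f = 2π·382 = 2400 rad/s.
Step 2 — Component impedances:
  Z1: Z = R = 649 Ω
  Z2: Z = jωL = j·2400·0.000534 = 0 + j1.282 Ω
  Z3: Z = 1/(jωC) = -j/(ω·C) = 0 - j6808 Ω
  Z4: Z = 1/(jωC) = -j/(ω·C) = 0 - j40.85 Ω
Step 3 — Ladder network (open output): work backward from the far end, alternating series and parallel combinations. Z_in = 649 + j1.282 Ω = 649∠0.1° Ω.
Step 4 — Source phasor: V = 220∠-30.0° V = 190.5 - j110 V.
Step 5 — Current: I = V / Z = 0.2932 - j0.1701 A = 0.339∠-30.1° A.
Step 6 — Complex power: S = V·I* = 74.58 + j0.1473 VA.
Step 7 — Real power: P = Re(S) = 74.58 W.
Step 8 — Reactive power: Q = Im(S) = 0.1473 VAR.
Step 9 — Apparent power: |S| = 74.58 VA.
Step 10 — Power factor: PF = P/|S| = 1 (lagging).

(a) P = 74.58 W  (b) Q = 0.1473 VAR  (c) S = 74.58 VA  (d) PF = 1 (lagging)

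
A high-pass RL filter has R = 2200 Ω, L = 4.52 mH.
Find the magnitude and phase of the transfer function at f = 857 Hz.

Step 1 — Angular frequency: ω = 2π·857 = 5385 rad/s.
Step 2 — Transfer function: H(jω) = jωL/(R + jωL).
Step 3 — Numerator jωL = j·24.34; denominator R + jωL = 2200 + j24.34.
Step 4 — H = 0.0001224 + j0.01106.
Step 5 — Magnitude: |H| = 0.01106 (-39.1 dB); phase: φ = 89.4°.

|H| = 0.01106 (-39.1 dB), φ = 89.4°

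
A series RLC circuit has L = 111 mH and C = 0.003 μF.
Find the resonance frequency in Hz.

Step 1 — Resonance condition Im(Z)=0 gives ω₀ = 1/√(LC).
Step 2 — ω₀ = 1/√(0.111·3e-09) = 5.48e+04 rad/s.
Step 3 — f₀ = ω₀/(2π) = 8722 Hz.

f₀ = 8722 Hz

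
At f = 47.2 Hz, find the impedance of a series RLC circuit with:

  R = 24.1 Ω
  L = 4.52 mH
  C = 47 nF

Step 1 — Angular frequency: ω = 2π·f = 2π·47.2 = 296.6 rad/s.
Step 2 — Component impedances:
  R: Z = R = 24.1 Ω
  L: Z = jωL = j·296.6·0.00452 = 0 + j1.34 Ω
  C: Z = 1/(jωC) = -j/(ω·C) = 0 - j7.174e+04 Ω
Step 3 — Series combination: Z_total = R + L + C = 24.1 - j7.174e+04 Ω = 7.174e+04∠-90.0° Ω.

Z = 24.1 - j7.174e+04 Ω = 7.174e+04∠-90.0° Ω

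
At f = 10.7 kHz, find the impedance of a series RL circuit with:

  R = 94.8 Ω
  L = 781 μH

Step 1 — Angular frequency: ω = 2π·f = 2π·1.07e+04 = 6.723e+04 rad/s.
Step 2 — Component impedances:
  R: Z = R = 94.8 Ω
  L: Z = jωL = j·6.723e+04·0.000781 = 0 + j52.51 Ω
Step 3 — Series combination: Z_total = R + L = 94.8 + j52.51 Ω = 108.4∠29.0° Ω.

Z = 94.8 + j52.51 Ω = 108.4∠29.0° Ω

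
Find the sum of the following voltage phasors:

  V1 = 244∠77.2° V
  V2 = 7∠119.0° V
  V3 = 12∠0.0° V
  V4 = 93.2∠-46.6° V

Step 1 — Convert each phasor to rectangular form:
  V1 = 244·(cos(77.2°) + j·sin(77.2°)) = 54.06 + j237.9 V
  V2 = 7·(cos(119.0°) + j·sin(119.0°)) = -3.394 + j6.122 V
  V3 = 12·(cos(0.0°) + j·sin(0.0°)) = 12 V
  V4 = 93.2·(cos(-46.6°) + j·sin(-46.6°)) = 64.04 - j67.72 V
Step 2 — Sum components: V_total = 126.7 + j176.3 V.
Step 3 — Convert to polar: |V_total| = 217.1 V, ∠V_total = 54.3°.

V_total = 217.1∠54.3° V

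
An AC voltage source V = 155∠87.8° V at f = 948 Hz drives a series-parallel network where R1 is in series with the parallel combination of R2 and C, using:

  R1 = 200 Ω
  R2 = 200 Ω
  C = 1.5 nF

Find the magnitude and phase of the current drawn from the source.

Step 1 — Angular frequency: ω = 2π·f = 2π·948 = 5956 rad/s.
Step 2 — Component impedances:
  R1: Z = R = 200 Ω
  R2: Z = R = 200 Ω
  C: Z = 1/(jωC) = -j/(ω·C) = 0 - j1.119e+05 Ω
Step 3 — Parallel branch: R2 || C = 1/(1/R2 + 1/C) = 200 - j0.3574 Ω.
Step 4 — Series with R1: Z_total = R1 + (R2 || C) = 400 - j0.3574 Ω = 400∠-0.1° Ω.
Step 5 — Source phasor: V = 155∠87.8° V = 5.95 + j154.9 V.
Step 6 — Ohm's law: I = V / Z_total = (5.95 + j154.9) / (400 - j0.3574) = 0.01453 + j0.3872 A.
Step 7 — Convert to polar: |I| = 0.3875 A, ∠I = 87.9°.

I = 0.3875∠87.9° A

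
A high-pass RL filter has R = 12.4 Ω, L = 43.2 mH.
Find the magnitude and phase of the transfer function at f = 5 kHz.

Step 1 — Angular frequency: ω = 2π·5000 = 3.142e+04 rad/s.
Step 2 — Transfer function: H(jω) = jωL/(R + jωL).
Step 3 — Numerator jωL = j·1357; denominator R + jωL = 12.4 + j1357.
Step 4 — H = 0.9999 + j0.009136.
Step 5 — Magnitude: |H| = 1 (-0.0 dB); phase: φ = 0.5°.

|H| = 1 (-0.0 dB), φ = 0.5°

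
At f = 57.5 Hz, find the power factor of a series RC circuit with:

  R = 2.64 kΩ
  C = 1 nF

Step 1 — Angular frequency: ω = 2π·f = 2π·57.5 = 361.3 rad/s.
Step 2 — Component impedances:
  R: Z = R = 2640 Ω
  C: Z = 1/(jωC) = -j/(ω·C) = 0 - j2.768e+06 Ω
Step 3 — Series combination: Z_total = R + C = 2640 - j2.768e+06 Ω = 2.768e+06∠-89.9° Ω.
Step 4 — Power factor: PF = cos(φ) = Re(Z)/|Z| = 2640/2.768e+06 = 0.0009538.
Step 5 — Type: Im(Z) = -2.768e+06 ⇒ leading (phase φ = -89.9°).

PF = 0.0009538 (leading, φ = -89.9°)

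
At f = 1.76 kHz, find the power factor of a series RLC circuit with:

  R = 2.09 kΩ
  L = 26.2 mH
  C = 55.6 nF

Step 1 — Angular frequency: ω = 2π·f = 2π·1760 = 1.106e+04 rad/s.
Step 2 — Component impedances:
  R: Z = R = 2090 Ω
  L: Z = jωL = j·1.106e+04·0.0262 = 0 + j289.7 Ω
  C: Z = 1/(jωC) = -j/(ω·C) = 0 - j1626 Ω
Step 3 — Series combination: Z_total = R + L + C = 2090 - j1337 Ω = 2481∠-32.6° Ω.
Step 4 — Power factor: PF = cos(φ) = Re(Z)/|Z| = 2090/2481 = 0.8424.
Step 5 — Type: Im(Z) = -1337 ⇒ leading (phase φ = -32.6°).

PF = 0.8424 (leading, φ = -32.6°)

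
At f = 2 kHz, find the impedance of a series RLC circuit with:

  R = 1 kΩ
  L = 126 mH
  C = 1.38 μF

Step 1 — Angular frequency: ω = 2π·f = 2π·2000 = 1.257e+04 rad/s.
Step 2 — Component impedances:
  R: Z = R = 1000 Ω
  L: Z = jωL = j·1.257e+04·0.126 = 0 + j1583 Ω
  C: Z = 1/(jωC) = -j/(ω·C) = 0 - j57.66 Ω
Step 3 — Series combination: Z_total = R + L + C = 1000 + j1526 Ω = 1824∠56.8° Ω.

Z = 1000 + j1526 Ω = 1824∠56.8° Ω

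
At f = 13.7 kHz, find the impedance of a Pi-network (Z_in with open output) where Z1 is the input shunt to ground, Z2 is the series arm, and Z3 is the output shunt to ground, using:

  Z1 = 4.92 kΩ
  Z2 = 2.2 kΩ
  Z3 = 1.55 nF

Step 1 — Angular frequency: ω = 2π·f = 2π·1.37e+04 = 8.608e+04 rad/s.
Step 2 — Component impedances:
  Z1: Z = R = 4920 Ω
  Z2: Z = R = 2200 Ω
  Z3: Z = 1/(jωC) = -j/(ω·C) = 0 - j7495 Ω
Step 3 — With open output, the series arm Z2 and the output shunt Z3 appear in series to ground: Z2 + Z3 = 2200 - j7495 Ω.
Step 4 — Parallel with input shunt Z1: Z_in = Z1 || (Z2 + Z3) = 3307 - j1698 Ω = 3718∠-27.2° Ω.

Z = 3307 - j1698 Ω = 3718∠-27.2° Ω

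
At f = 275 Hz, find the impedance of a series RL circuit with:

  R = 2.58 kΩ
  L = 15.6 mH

Step 1 — Angular frequency: ω = 2π·f = 2π·275 = 1728 rad/s.
Step 2 — Component impedances:
  R: Z = R = 2580 Ω
  L: Z = jωL = j·1728·0.0156 = 0 + j26.95 Ω
Step 3 — Series combination: Z_total = R + L = 2580 + j26.95 Ω = 2580∠0.6° Ω.

Z = 2580 + j26.95 Ω = 2580∠0.6° Ω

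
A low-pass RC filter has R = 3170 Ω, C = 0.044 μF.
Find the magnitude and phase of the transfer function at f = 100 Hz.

Step 1 — Angular frequency: ω = 2π·100 = 628.3 rad/s.
Step 2 — Transfer function: H(jω) = 1/(1 + jωRC).
Step 3 — Denominator: 1 + jωRC = 1 + j·628.3·3170·4.4e-08 = 1 + j0.08764.
Step 4 — H = 0.9924 - j0.08697.
Step 5 — Magnitude: |H| = 0.9962 (-0.0 dB); phase: φ = -5.0°.

|H| = 0.9962 (-0.0 dB), φ = -5.0°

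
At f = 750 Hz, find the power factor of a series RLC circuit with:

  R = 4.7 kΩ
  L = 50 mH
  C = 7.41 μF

Step 1 — Angular frequency: ω = 2π·f = 2π·750 = 4712 rad/s.
Step 2 — Component impedances:
  R: Z = R = 4700 Ω
  L: Z = jωL = j·4712·0.05 = 0 + j235.6 Ω
  C: Z = 1/(jωC) = -j/(ω·C) = 0 - j28.64 Ω
Step 3 — Series combination: Z_total = R + L + C = 4700 + j207 Ω = 4705∠2.5° Ω.
Step 4 — Power factor: PF = cos(φ) = Re(Z)/|Z| = 4700/4704.6 = 0.999.
Step 5 — Type: Im(Z) = 207 ⇒ lagging (phase φ = 2.5°).

PF = 0.999 (lagging, φ = 2.5°)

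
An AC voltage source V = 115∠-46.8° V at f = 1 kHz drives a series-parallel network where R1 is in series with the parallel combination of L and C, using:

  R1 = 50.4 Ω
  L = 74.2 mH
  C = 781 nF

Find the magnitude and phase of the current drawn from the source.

Step 1 — Angular frequency: ω = 2π·f = 2π·1000 = 6283 rad/s.
Step 2 — Component impedances:
  R1: Z = R = 50.4 Ω
  L: Z = jωL = j·6283·0.0742 = 0 + j466.2 Ω
  C: Z = 1/(jωC) = -j/(ω·C) = 0 - j203.8 Ω
Step 3 — Parallel branch: L || C = 1/(1/L + 1/C) = 0 - j362 Ω.
Step 4 — Series with R1: Z_total = R1 + (L || C) = 50.4 - j362 Ω = 365.5∠-82.1° Ω.
Step 5 — Source phasor: V = 115∠-46.8° V = 78.72 - j83.83 V.
Step 6 — Ohm's law: I = V / Z_total = (78.72 - j83.83) / (50.4 - j362) = 0.2569 + j0.1817 A.
Step 7 — Convert to polar: |I| = 0.3146 A, ∠I = 35.3°.

I = 0.3146∠35.3° A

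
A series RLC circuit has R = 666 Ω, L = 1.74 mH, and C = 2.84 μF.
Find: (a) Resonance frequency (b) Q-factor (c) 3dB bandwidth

Step 1 — Resonance: ω₀ = 1/√(LC) = 1/√(0.00174·2.84e-06) = 1.423e+04 rad/s.
Step 2 — f₀ = ω₀/(2π) = 2264 Hz.
Step 3 — Series Q: Q = ω₀L/R = 1.423e+04·0.00174/666 = 0.03717.
Step 4 — Bandwidth: Δω = ω₀/Q = 3.828e+05 rad/s; BW = Δω/(2π) = 6.092e+04 Hz.

(a) f₀ = 2264 Hz  (b) Q = 0.03717  (c) BW = 6.092e+04 Hz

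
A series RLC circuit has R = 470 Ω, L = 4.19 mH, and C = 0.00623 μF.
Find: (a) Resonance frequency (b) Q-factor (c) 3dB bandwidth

Step 1 — Resonance condition Im(Z)=0 gives ω₀ = 1/√(LC).
Step 2 — ω₀ = 1/√(0.00419·6.23e-09) = 1.957e+05 rad/s.
Step 3 — f₀ = ω₀/(2π) = 3.115e+04 Hz.
Step 4 — Series Q: Q = ω₀L/R = 1.957e+05·0.00419/470 = 1.745.
Step 5 — 3dB bandwidth: Δω = ω₀/Q = 1.122e+05 rad/s; BW = Δω/(2π) = 1.785e+04 Hz.

(a) f₀ = 3.115e+04 Hz  (b) Q = 1.745  (c) BW = 1.785e+04 Hz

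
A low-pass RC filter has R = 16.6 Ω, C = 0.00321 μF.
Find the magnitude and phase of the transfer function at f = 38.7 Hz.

Step 1 — Angular frequency: ω = 2π·38.7 = 243.2 rad/s.
Step 2 — Transfer function: H(jω) = 1/(1 + jωRC).
Step 3 — Denominator: 1 + jωRC = 1 + j·243.2·16.6·3.21e-09 = 1 + j1.296e-05.
Step 4 — H = 1 - j1.296e-05.
Step 5 — Magnitude: |H| = 1 (-0.0 dB); phase: φ = -0.0°.

|H| = 1 (-0.0 dB), φ = -0.0°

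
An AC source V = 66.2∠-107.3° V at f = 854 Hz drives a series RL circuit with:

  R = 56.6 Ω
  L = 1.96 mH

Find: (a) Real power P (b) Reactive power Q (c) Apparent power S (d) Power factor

Step 1 — Angular frequency: ω = 2π·f = 2π·854 = 5366 rad/s.
Step 2 — Component impedances:
  R: Z = R = 56.6 Ω
  L: Z = jωL = j·5366·0.00196 = 0 + j10.52 Ω
Step 3 — Series combination: Z_total = R + L = 56.6 + j10.52 Ω = 57.57∠10.5° Ω.
Step 4 — Source phasor: V = 66.2∠-107.3° V = -19.69 - j63.21 V.
Step 5 — Current: I = V / Z = -0.5368 - j1.017 A = 1.15∠-117.8° A.
Step 6 — Complex power: S = V·I* = 74.84 + j13.91 VA.
Step 7 — Real power: P = Re(S) = 74.84 W.
Step 8 — Reactive power: Q = Im(S) = 13.91 VAR.
Step 9 — Apparent power: |S| = 76.13 VA.
Step 10 — Power factor: PF = P/|S| = 0.9832 (lagging).

(a) P = 74.84 W  (b) Q = 13.91 VAR  (c) S = 76.13 VA  (d) PF = 0.9832 (lagging)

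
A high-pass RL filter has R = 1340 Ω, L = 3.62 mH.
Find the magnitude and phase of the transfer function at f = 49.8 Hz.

Step 1 — Angular frequency: ω = 2π·49.8 = 312.9 rad/s.
Step 2 — Transfer function: H(jω) = jωL/(R + jωL).
Step 3 — Numerator jωL = j·1.133; denominator R + jωL = 1340 + j1.133.
Step 4 — H = 7.145e-07 + j0.0008453.
Step 5 — Magnitude: |H| = 0.0008453 (-61.5 dB); phase: φ = 90.0°.

|H| = 0.0008453 (-61.5 dB), φ = 90.0°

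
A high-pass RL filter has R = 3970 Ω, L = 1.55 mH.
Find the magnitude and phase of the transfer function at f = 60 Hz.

Step 1 — Angular frequency: ω = 2π·60 = 377 rad/s.
Step 2 — Transfer function: H(jω) = jωL/(R + jωL).
Step 3 — Numerator jωL = j·0.5843; denominator R + jωL = 3970 + j0.5843.
Step 4 — H = 2.166e-08 + j0.0001472.
Step 5 — Magnitude: |H| = 0.0001472 (-76.6 dB); phase: φ = 90.0°.

|H| = 0.0001472 (-76.6 dB), φ = 90.0°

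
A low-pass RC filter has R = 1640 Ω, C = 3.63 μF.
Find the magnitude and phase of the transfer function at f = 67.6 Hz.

Step 1 — Angular frequency: ω = 2π·67.6 = 424.7 rad/s.
Step 2 — Transfer function: H(jω) = 1/(1 + jωRC).
Step 3 — Denominator: 1 + jωRC = 1 + j·424.7·1640·3.63e-06 = 1 + j2.529.
Step 4 — H = 0.1352 - j0.342.
Step 5 — Magnitude: |H| = 0.3678 (-8.7 dB); phase: φ = -68.4°.

|H| = 0.3678 (-8.7 dB), φ = -68.4°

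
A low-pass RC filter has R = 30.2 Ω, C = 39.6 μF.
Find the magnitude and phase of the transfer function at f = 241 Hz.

Step 1 — Angular frequency: ω = 2π·241 = 1514 rad/s.
Step 2 — Transfer function: H(jω) = 1/(1 + jωRC).
Step 3 — Denominator: 1 + jωRC = 1 + j·1514·30.2·3.96e-05 = 1 + j1.811.
Step 4 — H = 0.2337 - j0.4232.
Step 5 — Magnitude: |H| = 0.4834 (-6.3 dB); phase: φ = -61.1°.

|H| = 0.4834 (-6.3 dB), φ = -61.1°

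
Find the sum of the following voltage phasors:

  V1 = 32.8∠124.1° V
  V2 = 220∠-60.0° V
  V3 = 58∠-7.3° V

Step 1 — Convert each phasor to rectangular form:
  V1 = 32.8·(cos(124.1°) + j·sin(124.1°)) = -18.39 + j27.16 V
  V2 = 220·(cos(-60.0°) + j·sin(-60.0°)) = 110 - j190.5 V
  V3 = 58·(cos(-7.3°) + j·sin(-7.3°)) = 57.53 - j7.37 V
Step 2 — Sum components: V_total = 149.1 - j170.7 V.
Step 3 — Convert to polar: |V_total| = 226.7 V, ∠V_total = -48.9°.

V_total = 226.7∠-48.9° V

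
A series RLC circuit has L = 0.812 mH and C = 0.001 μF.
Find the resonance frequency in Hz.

Step 1 — Resonance condition Im(Z)=0 gives ω₀ = 1/√(LC).
Step 2 — ω₀ = 1/√(0.000812·1e-09) = 1.11e+06 rad/s.
Step 3 — f₀ = ω₀/(2π) = 1.766e+05 Hz.

f₀ = 1.766e+05 Hz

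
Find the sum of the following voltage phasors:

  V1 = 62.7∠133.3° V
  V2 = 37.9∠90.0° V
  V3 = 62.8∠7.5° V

Step 1 — Convert each phasor to rectangular form:
  V1 = 62.7·(cos(133.3°) + j·sin(133.3°)) = -43 + j45.63 V
  V2 = 37.9·(cos(90.0°) + j·sin(90.0°)) = 0 + j37.9 V
  V3 = 62.8·(cos(7.5°) + j·sin(7.5°)) = 62.26 + j8.197 V
Step 2 — Sum components: V_total = 19.26 + j91.73 V.
Step 3 — Convert to polar: |V_total| = 93.73 V, ∠V_total = 78.1°.

V_total = 93.73∠78.1° V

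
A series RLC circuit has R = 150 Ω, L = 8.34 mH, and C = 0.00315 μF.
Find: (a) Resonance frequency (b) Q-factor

Step 1 — Resonance condition Im(Z)=0 gives ω₀ = 1/√(LC).
Step 2 — ω₀ = 1/√(0.00834·3.15e-09) = 1.951e+05 rad/s.
Step 3 — f₀ = ω₀/(2π) = 3.105e+04 Hz.
Step 4 — Series Q: Q = ω₀L/R = 1.951e+05·0.00834/150 = 10.85.

(a) f₀ = 3.105e+04 Hz  (b) Q = 10.85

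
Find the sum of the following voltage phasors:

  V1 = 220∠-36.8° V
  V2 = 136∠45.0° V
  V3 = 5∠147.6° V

Step 1 — Convert each phasor to rectangular form:
  V1 = 220·(cos(-36.8°) + j·sin(-36.8°)) = 176.2 - j131.8 V
  V2 = 136·(cos(45.0°) + j·sin(45.0°)) = 96.17 + j96.17 V
  V3 = 5·(cos(147.6°) + j·sin(147.6°)) = -4.222 + j2.679 V
Step 2 — Sum components: V_total = 268.1 - j32.94 V.
Step 3 — Convert to polar: |V_total| = 270.1 V, ∠V_total = -7.0°.

V_total = 270.1∠-7.0° V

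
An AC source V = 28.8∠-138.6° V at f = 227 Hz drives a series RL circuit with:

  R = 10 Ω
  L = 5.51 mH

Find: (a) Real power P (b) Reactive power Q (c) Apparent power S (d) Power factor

Step 1 — Angular frequency: ω = 2π·f = 2π·227 = 1426 rad/s.
Step 2 — Component impedances:
  R: Z = R = 10 Ω
  L: Z = jωL = j·1426·0.00551 = 0 + j7.859 Ω
Step 3 — Series combination: Z_total = R + L = 10 + j7.859 Ω = 12.72∠38.2° Ω.
Step 4 — Source phasor: V = 28.8∠-138.6° V = -21.6 - j19.05 V.
Step 5 — Current: I = V / Z = -2.261 - j0.1279 A = 2.264∠-176.8° A.
Step 6 — Complex power: S = V·I* = 51.28 + j40.3 VA.
Step 7 — Real power: P = Re(S) = 51.28 W.
Step 8 — Reactive power: Q = Im(S) = 40.3 VAR.
Step 9 — Apparent power: |S| = 65.22 VA.
Step 10 — Power factor: PF = P/|S| = 0.7863 (lagging).

(a) P = 51.28 W  (b) Q = 40.3 VAR  (c) S = 65.22 VA  (d) PF = 0.7863 (lagging)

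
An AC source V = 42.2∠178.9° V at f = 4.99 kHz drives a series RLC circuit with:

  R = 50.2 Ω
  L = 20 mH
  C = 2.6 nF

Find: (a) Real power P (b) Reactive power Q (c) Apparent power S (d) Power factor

Step 1 — Angular frequency: ω = 2π·f = 2π·4990 = 3.135e+04 rad/s.
Step 2 — Component impedances:
  R: Z = R = 50.2 Ω
  L: Z = jωL = j·3.135e+04·0.02 = 0 + j627.1 Ω
  C: Z = 1/(jωC) = -j/(ω·C) = 0 - j1.227e+04 Ω
Step 3 — Series combination: Z_total = R + L + C = 50.2 - j1.164e+04 Ω = 1.164e+04∠-89.8° Ω.
Step 4 — Source phasor: V = 42.2∠178.9° V = -42.19 + j0.8101 V.
Step 5 — Current: I = V / Z = -8.523e-05 - j0.003624 A = 0.003625∠-91.3° A.
Step 6 — Complex power: S = V·I* = 0.0006598 - j0.153 VA.
Step 7 — Real power: P = Re(S) = 0.0006598 W.
Step 8 — Reactive power: Q = Im(S) = -0.153 VAR.
Step 9 — Apparent power: |S| = 0.153 VA.
Step 10 — Power factor: PF = P/|S| = 0.004313 (leading).

(a) P = 0.0006598 W  (b) Q = -0.153 VAR  (c) S = 0.153 VA  (d) PF = 0.004313 (leading)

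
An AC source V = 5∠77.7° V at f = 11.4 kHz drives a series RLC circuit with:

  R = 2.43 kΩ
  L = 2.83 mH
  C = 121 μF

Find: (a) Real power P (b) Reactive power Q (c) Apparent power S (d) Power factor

Step 1 — Angular frequency: ω = 2π·f = 2π·1.14e+04 = 7.163e+04 rad/s.
Step 2 — Component impedances:
  R: Z = R = 2430 Ω
  L: Z = jωL = j·7.163e+04·0.00283 = 0 + j202.7 Ω
  C: Z = 1/(jωC) = -j/(ω·C) = 0 - j0.1154 Ω
Step 3 — Series combination: Z_total = R + L + C = 2430 + j202.6 Ω = 2438∠4.8° Ω.
Step 4 — Source phasor: V = 5∠77.7° V = 1.065 + j4.885 V.
Step 5 — Current: I = V / Z = 0.0006018 + j0.00196 A = 0.00205∠72.9° A.
Step 6 — Complex power: S = V·I* = 0.01022 + j0.0008518 VA.
Step 7 — Real power: P = Re(S) = 0.01022 W.
Step 8 — Reactive power: Q = Im(S) = 0.0008518 VAR.
Step 9 — Apparent power: |S| = 0.01025 VA.
Step 10 — Power factor: PF = P/|S| = 0.9965 (lagging).

(a) P = 0.01022 W  (b) Q = 0.0008518 VAR  (c) S = 0.01025 VA  (d) PF = 0.9965 (lagging)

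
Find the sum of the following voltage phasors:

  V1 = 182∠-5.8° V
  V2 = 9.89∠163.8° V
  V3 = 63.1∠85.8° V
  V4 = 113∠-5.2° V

Step 1 — Convert each phasor to rectangular form:
  V1 = 182·(cos(-5.8°) + j·sin(-5.8°)) = 181.1 - j18.39 V
  V2 = 9.89·(cos(163.8°) + j·sin(163.8°)) = -9.497 + j2.759 V
  V3 = 63.1·(cos(85.8°) + j·sin(85.8°)) = 4.621 + j62.93 V
  V4 = 113·(cos(-5.2°) + j·sin(-5.2°)) = 112.5 - j10.24 V
Step 2 — Sum components: V_total = 288.7 + j37.06 V.
Step 3 — Convert to polar: |V_total| = 291.1 V, ∠V_total = 7.3°.

V_total = 291.1∠7.3° V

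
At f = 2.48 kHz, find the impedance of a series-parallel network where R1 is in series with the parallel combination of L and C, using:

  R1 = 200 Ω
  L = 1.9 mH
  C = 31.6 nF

Step 1 — Angular frequency: ω = 2π·f = 2π·2480 = 1.558e+04 rad/s.
Step 2 — Component impedances:
  R1: Z = R = 200 Ω
  L: Z = jωL = j·1.558e+04·0.0019 = 0 + j29.61 Ω
  C: Z = 1/(jωC) = -j/(ω·C) = 0 - j2031 Ω
Step 3 — Parallel branch: L || C = 1/(1/L + 1/C) = 0 + j30.04 Ω.
Step 4 — Series with R1: Z_total = R1 + (L || C) = 200 + j30.04 Ω = 202.2∠8.5° Ω.

Z = 200 + j30.04 Ω = 202.2∠8.5° Ω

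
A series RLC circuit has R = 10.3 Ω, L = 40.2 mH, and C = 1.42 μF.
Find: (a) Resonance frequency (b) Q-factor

Step 1 — Resonance condition Im(Z)=0 gives ω₀ = 1/√(LC).
Step 2 — ω₀ = 1/√(0.0402·1.42e-06) = 4185 rad/s.
Step 3 — f₀ = ω₀/(2π) = 666.1 Hz.
Step 4 — Series Q: Q = ω₀L/R = 4185·0.0402/10.3 = 16.34.

(a) f₀ = 666.1 Hz  (b) Q = 16.34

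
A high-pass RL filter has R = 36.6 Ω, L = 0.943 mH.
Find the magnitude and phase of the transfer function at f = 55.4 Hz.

Step 1 — Angular frequency: ω = 2π·55.4 = 348.1 rad/s.
Step 2 — Transfer function: H(jω) = jωL/(R + jωL).
Step 3 — Numerator jωL = j·0.3282; denominator R + jωL = 36.6 + j0.3282.
Step 4 — H = 8.043e-05 + j0.008968.
Step 5 — Magnitude: |H| = 0.008968 (-40.9 dB); phase: φ = 89.5°.

|H| = 0.008968 (-40.9 dB), φ = 89.5°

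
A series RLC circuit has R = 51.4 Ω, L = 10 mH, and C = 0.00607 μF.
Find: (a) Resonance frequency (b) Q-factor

Step 1 — Resonance condition Im(Z)=0 gives ω₀ = 1/√(LC).
Step 2 — ω₀ = 1/√(0.01·6.07e-09) = 1.284e+05 rad/s.
Step 3 — f₀ = ω₀/(2π) = 2.043e+04 Hz.
Step 4 — Series Q: Q = ω₀L/R = 1.284e+05·0.01/51.4 = 24.97.

(a) f₀ = 2.043e+04 Hz  (b) Q = 24.97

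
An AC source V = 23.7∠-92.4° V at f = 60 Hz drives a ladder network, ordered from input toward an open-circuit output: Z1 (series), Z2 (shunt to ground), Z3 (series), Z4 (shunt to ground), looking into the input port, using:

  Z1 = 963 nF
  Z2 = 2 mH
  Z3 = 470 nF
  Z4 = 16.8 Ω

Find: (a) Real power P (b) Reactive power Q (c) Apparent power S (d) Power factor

Step 1 — Angular frequency: ω = 2π·f = 2π·60 = 377 rad/s.
Step 2 — Component impedances:
  Z1: Z = 1/(jωC) = -j/(ω·C) = 0 - j2754 Ω
  Z2: Z = jωL = j·377·0.002 = 0 + j0.754 Ω
  Z3: Z = 1/(jωC) = -j/(ω·C) = 0 - j5644 Ω
  Z4: Z = R = 16.8 Ω
Step 3 — Ladder network (open output): work backward from the far end, alternating series and parallel combinations. Z_in = 0 - j2754 Ω = 2754∠-90.0° Ω.
Step 4 — Source phasor: V = 23.7∠-92.4° V = -0.9925 - j23.68 V.
Step 5 — Current: I = V / Z = 0.008599 - j0.0003604 A = 0.008606∠-2.4° A.
Step 6 — Complex power: S = V·I* = 0 - j0.204 VA.
Step 7 — Real power: P = Re(S) = 0 W.
Step 8 — Reactive power: Q = Im(S) = -0.204 VAR.
Step 9 — Apparent power: |S| = 0.204 VA.
Step 10 — Power factor: PF = P/|S| = 0 (leading).

(a) P = 0 W  (b) Q = -0.204 VAR  (c) S = 0.204 VA  (d) PF = 0 (leading)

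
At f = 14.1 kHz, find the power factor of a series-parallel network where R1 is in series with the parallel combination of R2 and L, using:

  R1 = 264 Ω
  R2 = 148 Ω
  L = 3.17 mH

Step 1 — Angular frequency: ω = 2π·f = 2π·1.41e+04 = 8.859e+04 rad/s.
Step 2 — Component impedances:
  R1: Z = R = 264 Ω
  R2: Z = R = 148 Ω
  L: Z = jωL = j·8.859e+04·0.00317 = 0 + j280.8 Ω
Step 3 — Parallel branch: R2 || L = 1/(1/R2 + 1/L) = 115.8 + j61.04 Ω.
Step 4 — Series with R1: Z_total = R1 + (R2 || L) = 379.8 + j61.04 Ω = 384.7∠9.1° Ω.
Step 5 — Power factor: PF = cos(φ) = Re(Z)/|Z| = 379.8/384.7 = 0.9873.
Step 6 — Type: Im(Z) = 61.04 ⇒ lagging (phase φ = 9.1°).

PF = 0.9873 (lagging, φ = 9.1°)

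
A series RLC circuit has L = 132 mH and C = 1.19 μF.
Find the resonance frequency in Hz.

Step 1 — Resonance condition Im(Z)=0 gives ω₀ = 1/√(LC).
Step 2 — ω₀ = 1/√(0.132·1.19e-06) = 2523 rad/s.
Step 3 — f₀ = ω₀/(2π) = 401.6 Hz.

f₀ = 401.6 Hz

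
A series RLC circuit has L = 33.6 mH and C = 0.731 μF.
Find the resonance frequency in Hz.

Step 1 — Resonance condition Im(Z)=0 gives ω₀ = 1/√(LC).
Step 2 — ω₀ = 1/√(0.0336·7.31e-07) = 6381 rad/s.
Step 3 — f₀ = ω₀/(2π) = 1016 Hz.

f₀ = 1016 Hz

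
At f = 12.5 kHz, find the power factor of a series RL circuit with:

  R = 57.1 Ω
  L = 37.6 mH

Step 1 — Angular frequency: ω = 2π·f = 2π·1.25e+04 = 7.854e+04 rad/s.
Step 2 — Component impedances:
  R: Z = R = 57.1 Ω
  L: Z = jωL = j·7.854e+04·0.0376 = 0 + j2953 Ω
Step 3 — Series combination: Z_total = R + L = 57.1 + j2953 Ω = 2954∠88.9° Ω.
Step 4 — Power factor: PF = cos(φ) = Re(Z)/|Z| = 57.1/2954 = 0.01933.
Step 5 — Type: Im(Z) = 2953 ⇒ lagging (phase φ = 88.9°).

PF = 0.01933 (lagging, φ = 88.9°)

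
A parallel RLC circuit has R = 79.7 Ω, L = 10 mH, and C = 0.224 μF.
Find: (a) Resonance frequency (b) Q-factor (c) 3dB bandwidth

Step 1 — Resonance: ω₀ = 1/√(LC) = 1/√(0.01·2.24e-07) = 2.113e+04 rad/s.
Step 2 — f₀ = ω₀/(2π) = 3363 Hz.
Step 3 — Parallel Q: Q = R/(ω₀L) = 79.7/(2.113e+04·0.01) = 0.3772.
Step 4 — Bandwidth: Δω = ω₀/Q = 5.601e+04 rad/s; BW = Δω/(2π) = 8915 Hz.

(a) f₀ = 3363 Hz  (b) Q = 0.3772  (c) BW = 8915 Hz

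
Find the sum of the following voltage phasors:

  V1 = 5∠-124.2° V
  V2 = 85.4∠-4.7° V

Step 1 — Convert each phasor to rectangular form:
  V1 = 5·(cos(-124.2°) + j·sin(-124.2°)) = -2.81 - j4.135 V
  V2 = 85.4·(cos(-4.7°) + j·sin(-4.7°)) = 85.11 - j6.998 V
Step 2 — Sum components: V_total = 82.3 - j11.13 V.
Step 3 — Convert to polar: |V_total| = 83.05 V, ∠V_total = -7.7°.

V_total = 83.05∠-7.7° V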